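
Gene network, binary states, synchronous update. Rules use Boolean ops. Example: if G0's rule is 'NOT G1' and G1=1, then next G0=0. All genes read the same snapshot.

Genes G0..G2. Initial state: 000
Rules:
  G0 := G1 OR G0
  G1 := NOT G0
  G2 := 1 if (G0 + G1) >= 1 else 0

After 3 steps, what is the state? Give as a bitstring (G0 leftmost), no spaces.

Step 1: G0=G1|G0=0|0=0 G1=NOT G0=NOT 0=1 G2=(0+0>=1)=0 -> 010
Step 2: G0=G1|G0=1|0=1 G1=NOT G0=NOT 0=1 G2=(0+1>=1)=1 -> 111
Step 3: G0=G1|G0=1|1=1 G1=NOT G0=NOT 1=0 G2=(1+1>=1)=1 -> 101

101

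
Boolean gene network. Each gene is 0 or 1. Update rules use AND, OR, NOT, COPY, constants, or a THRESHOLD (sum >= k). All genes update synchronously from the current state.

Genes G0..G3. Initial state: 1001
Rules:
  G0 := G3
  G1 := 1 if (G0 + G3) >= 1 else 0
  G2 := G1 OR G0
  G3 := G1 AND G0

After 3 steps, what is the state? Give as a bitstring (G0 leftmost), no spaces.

Step 1: G0=G3=1 G1=(1+1>=1)=1 G2=G1|G0=0|1=1 G3=G1&G0=0&1=0 -> 1110
Step 2: G0=G3=0 G1=(1+0>=1)=1 G2=G1|G0=1|1=1 G3=G1&G0=1&1=1 -> 0111
Step 3: G0=G3=1 G1=(0+1>=1)=1 G2=G1|G0=1|0=1 G3=G1&G0=1&0=0 -> 1110

1110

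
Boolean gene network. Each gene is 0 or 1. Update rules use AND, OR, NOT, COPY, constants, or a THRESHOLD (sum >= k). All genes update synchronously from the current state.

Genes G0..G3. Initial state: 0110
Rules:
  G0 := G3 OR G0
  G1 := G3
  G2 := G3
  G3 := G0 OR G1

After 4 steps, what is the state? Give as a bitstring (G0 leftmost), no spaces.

Step 1: G0=G3|G0=0|0=0 G1=G3=0 G2=G3=0 G3=G0|G1=0|1=1 -> 0001
Step 2: G0=G3|G0=1|0=1 G1=G3=1 G2=G3=1 G3=G0|G1=0|0=0 -> 1110
Step 3: G0=G3|G0=0|1=1 G1=G3=0 G2=G3=0 G3=G0|G1=1|1=1 -> 1001
Step 4: G0=G3|G0=1|1=1 G1=G3=1 G2=G3=1 G3=G0|G1=1|0=1 -> 1111

1111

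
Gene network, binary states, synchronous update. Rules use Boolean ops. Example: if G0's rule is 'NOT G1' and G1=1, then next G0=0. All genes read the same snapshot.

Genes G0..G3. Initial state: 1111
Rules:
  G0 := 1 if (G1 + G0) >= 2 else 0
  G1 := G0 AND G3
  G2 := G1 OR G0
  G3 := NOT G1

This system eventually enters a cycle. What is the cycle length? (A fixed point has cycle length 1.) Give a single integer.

Step 0: 1111
Step 1: G0=(1+1>=2)=1 G1=G0&G3=1&1=1 G2=G1|G0=1|1=1 G3=NOT G1=NOT 1=0 -> 1110
Step 2: G0=(1+1>=2)=1 G1=G0&G3=1&0=0 G2=G1|G0=1|1=1 G3=NOT G1=NOT 1=0 -> 1010
Step 3: G0=(0+1>=2)=0 G1=G0&G3=1&0=0 G2=G1|G0=0|1=1 G3=NOT G1=NOT 0=1 -> 0011
Step 4: G0=(0+0>=2)=0 G1=G0&G3=0&1=0 G2=G1|G0=0|0=0 G3=NOT G1=NOT 0=1 -> 0001
Step 5: G0=(0+0>=2)=0 G1=G0&G3=0&1=0 G2=G1|G0=0|0=0 G3=NOT G1=NOT 0=1 -> 0001
State from step 5 equals state from step 4 -> cycle length 1

Answer: 1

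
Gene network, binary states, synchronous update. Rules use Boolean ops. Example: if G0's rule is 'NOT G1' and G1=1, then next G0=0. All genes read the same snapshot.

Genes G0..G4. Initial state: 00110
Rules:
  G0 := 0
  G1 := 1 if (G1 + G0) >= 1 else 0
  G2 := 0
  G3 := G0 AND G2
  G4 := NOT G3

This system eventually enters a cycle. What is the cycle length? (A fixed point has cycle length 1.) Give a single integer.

Step 0: 00110
Step 1: G0=0(const) G1=(0+0>=1)=0 G2=0(const) G3=G0&G2=0&1=0 G4=NOT G3=NOT 1=0 -> 00000
Step 2: G0=0(const) G1=(0+0>=1)=0 G2=0(const) G3=G0&G2=0&0=0 G4=NOT G3=NOT 0=1 -> 00001
Step 3: G0=0(const) G1=(0+0>=1)=0 G2=0(const) G3=G0&G2=0&0=0 G4=NOT G3=NOT 0=1 -> 00001
State from step 3 equals state from step 2 -> cycle length 1

Answer: 1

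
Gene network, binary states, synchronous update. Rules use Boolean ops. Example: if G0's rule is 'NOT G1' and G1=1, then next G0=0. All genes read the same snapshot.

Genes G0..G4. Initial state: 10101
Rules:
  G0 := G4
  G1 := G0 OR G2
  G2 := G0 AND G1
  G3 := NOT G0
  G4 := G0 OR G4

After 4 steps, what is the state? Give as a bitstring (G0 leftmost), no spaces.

Step 1: G0=G4=1 G1=G0|G2=1|1=1 G2=G0&G1=1&0=0 G3=NOT G0=NOT 1=0 G4=G0|G4=1|1=1 -> 11001
Step 2: G0=G4=1 G1=G0|G2=1|0=1 G2=G0&G1=1&1=1 G3=NOT G0=NOT 1=0 G4=G0|G4=1|1=1 -> 11101
Step 3: G0=G4=1 G1=G0|G2=1|1=1 G2=G0&G1=1&1=1 G3=NOT G0=NOT 1=0 G4=G0|G4=1|1=1 -> 11101
Step 4: G0=G4=1 G1=G0|G2=1|1=1 G2=G0&G1=1&1=1 G3=NOT G0=NOT 1=0 G4=G0|G4=1|1=1 -> 11101

11101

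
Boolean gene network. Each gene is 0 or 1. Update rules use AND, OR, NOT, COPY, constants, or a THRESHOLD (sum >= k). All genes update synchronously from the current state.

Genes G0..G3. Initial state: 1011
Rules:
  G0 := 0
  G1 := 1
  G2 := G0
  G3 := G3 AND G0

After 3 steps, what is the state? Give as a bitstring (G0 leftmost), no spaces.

Step 1: G0=0(const) G1=1(const) G2=G0=1 G3=G3&G0=1&1=1 -> 0111
Step 2: G0=0(const) G1=1(const) G2=G0=0 G3=G3&G0=1&0=0 -> 0100
Step 3: G0=0(const) G1=1(const) G2=G0=0 G3=G3&G0=0&0=0 -> 0100

0100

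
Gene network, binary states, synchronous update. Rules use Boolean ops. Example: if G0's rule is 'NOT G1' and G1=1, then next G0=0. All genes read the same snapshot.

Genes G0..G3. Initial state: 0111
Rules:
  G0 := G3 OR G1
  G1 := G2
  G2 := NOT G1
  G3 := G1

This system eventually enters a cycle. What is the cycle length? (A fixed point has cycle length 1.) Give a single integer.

Step 0: 0111
Step 1: G0=G3|G1=1|1=1 G1=G2=1 G2=NOT G1=NOT 1=0 G3=G1=1 -> 1101
Step 2: G0=G3|G1=1|1=1 G1=G2=0 G2=NOT G1=NOT 1=0 G3=G1=1 -> 1001
Step 3: G0=G3|G1=1|0=1 G1=G2=0 G2=NOT G1=NOT 0=1 G3=G1=0 -> 1010
Step 4: G0=G3|G1=0|0=0 G1=G2=1 G2=NOT G1=NOT 0=1 G3=G1=0 -> 0110
Step 5: G0=G3|G1=0|1=1 G1=G2=1 G2=NOT G1=NOT 1=0 G3=G1=1 -> 1101
State from step 5 equals state from step 1 -> cycle length 4

Answer: 4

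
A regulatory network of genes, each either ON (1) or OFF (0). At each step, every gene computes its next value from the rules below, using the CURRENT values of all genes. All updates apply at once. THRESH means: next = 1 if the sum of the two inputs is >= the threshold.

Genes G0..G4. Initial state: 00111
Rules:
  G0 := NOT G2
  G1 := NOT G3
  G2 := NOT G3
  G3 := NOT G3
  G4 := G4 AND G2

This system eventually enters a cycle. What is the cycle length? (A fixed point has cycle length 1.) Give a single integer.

Answer: 2

Derivation:
Step 0: 00111
Step 1: G0=NOT G2=NOT 1=0 G1=NOT G3=NOT 1=0 G2=NOT G3=NOT 1=0 G3=NOT G3=NOT 1=0 G4=G4&G2=1&1=1 -> 00001
Step 2: G0=NOT G2=NOT 0=1 G1=NOT G3=NOT 0=1 G2=NOT G3=NOT 0=1 G3=NOT G3=NOT 0=1 G4=G4&G2=1&0=0 -> 11110
Step 3: G0=NOT G2=NOT 1=0 G1=NOT G3=NOT 1=0 G2=NOT G3=NOT 1=0 G3=NOT G3=NOT 1=0 G4=G4&G2=0&1=0 -> 00000
Step 4: G0=NOT G2=NOT 0=1 G1=NOT G3=NOT 0=1 G2=NOT G3=NOT 0=1 G3=NOT G3=NOT 0=1 G4=G4&G2=0&0=0 -> 11110
State from step 4 equals state from step 2 -> cycle length 2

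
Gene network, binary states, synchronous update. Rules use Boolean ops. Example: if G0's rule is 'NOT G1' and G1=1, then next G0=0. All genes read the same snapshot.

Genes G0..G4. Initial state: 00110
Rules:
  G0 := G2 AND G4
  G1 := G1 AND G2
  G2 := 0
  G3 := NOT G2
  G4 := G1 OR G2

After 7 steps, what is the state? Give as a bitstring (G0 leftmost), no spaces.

Step 1: G0=G2&G4=1&0=0 G1=G1&G2=0&1=0 G2=0(const) G3=NOT G2=NOT 1=0 G4=G1|G2=0|1=1 -> 00001
Step 2: G0=G2&G4=0&1=0 G1=G1&G2=0&0=0 G2=0(const) G3=NOT G2=NOT 0=1 G4=G1|G2=0|0=0 -> 00010
Step 3: G0=G2&G4=0&0=0 G1=G1&G2=0&0=0 G2=0(const) G3=NOT G2=NOT 0=1 G4=G1|G2=0|0=0 -> 00010
Step 4: G0=G2&G4=0&0=0 G1=G1&G2=0&0=0 G2=0(const) G3=NOT G2=NOT 0=1 G4=G1|G2=0|0=0 -> 00010
Step 5: G0=G2&G4=0&0=0 G1=G1&G2=0&0=0 G2=0(const) G3=NOT G2=NOT 0=1 G4=G1|G2=0|0=0 -> 00010
Step 6: G0=G2&G4=0&0=0 G1=G1&G2=0&0=0 G2=0(const) G3=NOT G2=NOT 0=1 G4=G1|G2=0|0=0 -> 00010
Step 7: G0=G2&G4=0&0=0 G1=G1&G2=0&0=0 G2=0(const) G3=NOT G2=NOT 0=1 G4=G1|G2=0|0=0 -> 00010

00010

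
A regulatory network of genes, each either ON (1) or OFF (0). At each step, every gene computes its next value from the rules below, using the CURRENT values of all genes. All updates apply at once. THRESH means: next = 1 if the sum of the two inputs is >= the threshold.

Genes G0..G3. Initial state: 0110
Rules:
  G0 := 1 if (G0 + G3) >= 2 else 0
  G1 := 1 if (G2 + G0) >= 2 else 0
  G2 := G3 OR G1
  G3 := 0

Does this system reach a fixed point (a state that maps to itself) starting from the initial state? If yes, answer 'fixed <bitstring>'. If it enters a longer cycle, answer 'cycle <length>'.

Answer: fixed 0000

Derivation:
Step 0: 0110
Step 1: G0=(0+0>=2)=0 G1=(1+0>=2)=0 G2=G3|G1=0|1=1 G3=0(const) -> 0010
Step 2: G0=(0+0>=2)=0 G1=(1+0>=2)=0 G2=G3|G1=0|0=0 G3=0(const) -> 0000
Step 3: G0=(0+0>=2)=0 G1=(0+0>=2)=0 G2=G3|G1=0|0=0 G3=0(const) -> 0000
Fixed point reached at step 2: 0000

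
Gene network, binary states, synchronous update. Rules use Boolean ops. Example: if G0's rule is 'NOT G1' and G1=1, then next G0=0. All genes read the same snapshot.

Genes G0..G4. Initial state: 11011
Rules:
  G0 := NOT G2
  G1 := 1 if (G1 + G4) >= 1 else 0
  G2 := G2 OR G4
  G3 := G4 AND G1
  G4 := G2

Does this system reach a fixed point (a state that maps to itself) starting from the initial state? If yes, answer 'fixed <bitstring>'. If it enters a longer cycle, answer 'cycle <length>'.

Step 0: 11011
Step 1: G0=NOT G2=NOT 0=1 G1=(1+1>=1)=1 G2=G2|G4=0|1=1 G3=G4&G1=1&1=1 G4=G2=0 -> 11110
Step 2: G0=NOT G2=NOT 1=0 G1=(1+0>=1)=1 G2=G2|G4=1|0=1 G3=G4&G1=0&1=0 G4=G2=1 -> 01101
Step 3: G0=NOT G2=NOT 1=0 G1=(1+1>=1)=1 G2=G2|G4=1|1=1 G3=G4&G1=1&1=1 G4=G2=1 -> 01111
Step 4: G0=NOT G2=NOT 1=0 G1=(1+1>=1)=1 G2=G2|G4=1|1=1 G3=G4&G1=1&1=1 G4=G2=1 -> 01111
Fixed point reached at step 3: 01111

Answer: fixed 01111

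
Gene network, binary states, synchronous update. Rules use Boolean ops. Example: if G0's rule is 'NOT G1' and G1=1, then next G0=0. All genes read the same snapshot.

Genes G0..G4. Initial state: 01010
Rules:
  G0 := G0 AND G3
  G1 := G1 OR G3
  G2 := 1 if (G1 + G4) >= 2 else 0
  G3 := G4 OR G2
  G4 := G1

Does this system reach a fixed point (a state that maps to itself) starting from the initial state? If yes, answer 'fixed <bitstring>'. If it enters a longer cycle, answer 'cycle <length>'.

Step 0: 01010
Step 1: G0=G0&G3=0&1=0 G1=G1|G3=1|1=1 G2=(1+0>=2)=0 G3=G4|G2=0|0=0 G4=G1=1 -> 01001
Step 2: G0=G0&G3=0&0=0 G1=G1|G3=1|0=1 G2=(1+1>=2)=1 G3=G4|G2=1|0=1 G4=G1=1 -> 01111
Step 3: G0=G0&G3=0&1=0 G1=G1|G3=1|1=1 G2=(1+1>=2)=1 G3=G4|G2=1|1=1 G4=G1=1 -> 01111
Fixed point reached at step 2: 01111

Answer: fixed 01111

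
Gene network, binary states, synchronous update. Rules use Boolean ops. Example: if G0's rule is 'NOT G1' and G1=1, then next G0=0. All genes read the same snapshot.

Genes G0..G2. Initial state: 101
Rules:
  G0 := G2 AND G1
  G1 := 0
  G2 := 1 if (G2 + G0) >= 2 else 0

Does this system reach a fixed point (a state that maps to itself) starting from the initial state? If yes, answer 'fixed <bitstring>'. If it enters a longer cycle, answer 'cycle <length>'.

Step 0: 101
Step 1: G0=G2&G1=1&0=0 G1=0(const) G2=(1+1>=2)=1 -> 001
Step 2: G0=G2&G1=1&0=0 G1=0(const) G2=(1+0>=2)=0 -> 000
Step 3: G0=G2&G1=0&0=0 G1=0(const) G2=(0+0>=2)=0 -> 000
Fixed point reached at step 2: 000

Answer: fixed 000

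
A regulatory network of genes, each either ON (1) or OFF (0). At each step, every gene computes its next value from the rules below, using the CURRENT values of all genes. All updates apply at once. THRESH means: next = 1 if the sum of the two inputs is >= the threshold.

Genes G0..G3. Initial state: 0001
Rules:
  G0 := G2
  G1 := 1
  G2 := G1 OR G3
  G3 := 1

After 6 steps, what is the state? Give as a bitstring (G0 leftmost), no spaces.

Step 1: G0=G2=0 G1=1(const) G2=G1|G3=0|1=1 G3=1(const) -> 0111
Step 2: G0=G2=1 G1=1(const) G2=G1|G3=1|1=1 G3=1(const) -> 1111
Step 3: G0=G2=1 G1=1(const) G2=G1|G3=1|1=1 G3=1(const) -> 1111
Step 4: G0=G2=1 G1=1(const) G2=G1|G3=1|1=1 G3=1(const) -> 1111
Step 5: G0=G2=1 G1=1(const) G2=G1|G3=1|1=1 G3=1(const) -> 1111
Step 6: G0=G2=1 G1=1(const) G2=G1|G3=1|1=1 G3=1(const) -> 1111

1111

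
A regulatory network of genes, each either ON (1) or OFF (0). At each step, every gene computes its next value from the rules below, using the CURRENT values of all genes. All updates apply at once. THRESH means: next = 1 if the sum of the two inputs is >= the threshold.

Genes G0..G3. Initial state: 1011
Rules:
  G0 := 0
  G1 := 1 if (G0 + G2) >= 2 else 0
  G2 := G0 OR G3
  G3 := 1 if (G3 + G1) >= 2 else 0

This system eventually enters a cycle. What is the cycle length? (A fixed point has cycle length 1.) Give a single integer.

Step 0: 1011
Step 1: G0=0(const) G1=(1+1>=2)=1 G2=G0|G3=1|1=1 G3=(1+0>=2)=0 -> 0110
Step 2: G0=0(const) G1=(0+1>=2)=0 G2=G0|G3=0|0=0 G3=(0+1>=2)=0 -> 0000
Step 3: G0=0(const) G1=(0+0>=2)=0 G2=G0|G3=0|0=0 G3=(0+0>=2)=0 -> 0000
State from step 3 equals state from step 2 -> cycle length 1

Answer: 1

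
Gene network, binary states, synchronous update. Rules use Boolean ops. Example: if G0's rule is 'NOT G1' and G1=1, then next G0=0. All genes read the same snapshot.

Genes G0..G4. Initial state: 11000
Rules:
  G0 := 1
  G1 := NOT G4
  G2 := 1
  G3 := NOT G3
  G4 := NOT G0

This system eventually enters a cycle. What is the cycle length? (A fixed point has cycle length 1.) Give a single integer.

Step 0: 11000
Step 1: G0=1(const) G1=NOT G4=NOT 0=1 G2=1(const) G3=NOT G3=NOT 0=1 G4=NOT G0=NOT 1=0 -> 11110
Step 2: G0=1(const) G1=NOT G4=NOT 0=1 G2=1(const) G3=NOT G3=NOT 1=0 G4=NOT G0=NOT 1=0 -> 11100
Step 3: G0=1(const) G1=NOT G4=NOT 0=1 G2=1(const) G3=NOT G3=NOT 0=1 G4=NOT G0=NOT 1=0 -> 11110
State from step 3 equals state from step 1 -> cycle length 2

Answer: 2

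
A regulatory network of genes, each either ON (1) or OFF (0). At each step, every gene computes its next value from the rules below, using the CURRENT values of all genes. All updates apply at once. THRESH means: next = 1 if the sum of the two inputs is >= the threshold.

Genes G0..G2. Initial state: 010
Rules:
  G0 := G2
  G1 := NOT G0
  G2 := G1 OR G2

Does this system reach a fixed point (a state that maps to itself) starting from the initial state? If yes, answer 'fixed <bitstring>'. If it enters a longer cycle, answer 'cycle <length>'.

Step 0: 010
Step 1: G0=G2=0 G1=NOT G0=NOT 0=1 G2=G1|G2=1|0=1 -> 011
Step 2: G0=G2=1 G1=NOT G0=NOT 0=1 G2=G1|G2=1|1=1 -> 111
Step 3: G0=G2=1 G1=NOT G0=NOT 1=0 G2=G1|G2=1|1=1 -> 101
Step 4: G0=G2=1 G1=NOT G0=NOT 1=0 G2=G1|G2=0|1=1 -> 101
Fixed point reached at step 3: 101

Answer: fixed 101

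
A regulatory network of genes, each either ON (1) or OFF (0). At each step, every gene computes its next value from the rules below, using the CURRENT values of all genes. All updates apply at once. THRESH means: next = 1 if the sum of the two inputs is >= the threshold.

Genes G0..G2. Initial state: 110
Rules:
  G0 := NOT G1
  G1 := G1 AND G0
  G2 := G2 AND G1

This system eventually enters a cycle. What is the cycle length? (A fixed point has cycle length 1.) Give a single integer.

Step 0: 110
Step 1: G0=NOT G1=NOT 1=0 G1=G1&G0=1&1=1 G2=G2&G1=0&1=0 -> 010
Step 2: G0=NOT G1=NOT 1=0 G1=G1&G0=1&0=0 G2=G2&G1=0&1=0 -> 000
Step 3: G0=NOT G1=NOT 0=1 G1=G1&G0=0&0=0 G2=G2&G1=0&0=0 -> 100
Step 4: G0=NOT G1=NOT 0=1 G1=G1&G0=0&1=0 G2=G2&G1=0&0=0 -> 100
State from step 4 equals state from step 3 -> cycle length 1

Answer: 1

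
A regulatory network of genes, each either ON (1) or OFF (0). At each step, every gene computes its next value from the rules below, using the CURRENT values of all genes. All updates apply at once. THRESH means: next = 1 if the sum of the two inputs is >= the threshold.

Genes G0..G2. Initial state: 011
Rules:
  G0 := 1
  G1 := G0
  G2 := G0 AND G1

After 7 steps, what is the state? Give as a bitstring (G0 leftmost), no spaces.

Step 1: G0=1(const) G1=G0=0 G2=G0&G1=0&1=0 -> 100
Step 2: G0=1(const) G1=G0=1 G2=G0&G1=1&0=0 -> 110
Step 3: G0=1(const) G1=G0=1 G2=G0&G1=1&1=1 -> 111
Step 4: G0=1(const) G1=G0=1 G2=G0&G1=1&1=1 -> 111
Step 5: G0=1(const) G1=G0=1 G2=G0&G1=1&1=1 -> 111
Step 6: G0=1(const) G1=G0=1 G2=G0&G1=1&1=1 -> 111
Step 7: G0=1(const) G1=G0=1 G2=G0&G1=1&1=1 -> 111

111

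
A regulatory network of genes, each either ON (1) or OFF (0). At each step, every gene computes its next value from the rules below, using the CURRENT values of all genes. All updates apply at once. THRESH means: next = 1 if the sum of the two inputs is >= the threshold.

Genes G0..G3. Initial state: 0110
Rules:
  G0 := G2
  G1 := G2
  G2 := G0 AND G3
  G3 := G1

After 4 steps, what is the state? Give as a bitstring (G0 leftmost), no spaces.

Step 1: G0=G2=1 G1=G2=1 G2=G0&G3=0&0=0 G3=G1=1 -> 1101
Step 2: G0=G2=0 G1=G2=0 G2=G0&G3=1&1=1 G3=G1=1 -> 0011
Step 3: G0=G2=1 G1=G2=1 G2=G0&G3=0&1=0 G3=G1=0 -> 1100
Step 4: G0=G2=0 G1=G2=0 G2=G0&G3=1&0=0 G3=G1=1 -> 0001

0001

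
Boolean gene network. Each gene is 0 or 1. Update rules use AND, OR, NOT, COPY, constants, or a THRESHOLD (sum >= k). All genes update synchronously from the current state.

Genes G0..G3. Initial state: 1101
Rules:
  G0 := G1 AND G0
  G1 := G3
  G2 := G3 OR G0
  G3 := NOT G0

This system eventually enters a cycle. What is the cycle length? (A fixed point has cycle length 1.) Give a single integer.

Answer: 1

Derivation:
Step 0: 1101
Step 1: G0=G1&G0=1&1=1 G1=G3=1 G2=G3|G0=1|1=1 G3=NOT G0=NOT 1=0 -> 1110
Step 2: G0=G1&G0=1&1=1 G1=G3=0 G2=G3|G0=0|1=1 G3=NOT G0=NOT 1=0 -> 1010
Step 3: G0=G1&G0=0&1=0 G1=G3=0 G2=G3|G0=0|1=1 G3=NOT G0=NOT 1=0 -> 0010
Step 4: G0=G1&G0=0&0=0 G1=G3=0 G2=G3|G0=0|0=0 G3=NOT G0=NOT 0=1 -> 0001
Step 5: G0=G1&G0=0&0=0 G1=G3=1 G2=G3|G0=1|0=1 G3=NOT G0=NOT 0=1 -> 0111
Step 6: G0=G1&G0=1&0=0 G1=G3=1 G2=G3|G0=1|0=1 G3=NOT G0=NOT 0=1 -> 0111
State from step 6 equals state from step 5 -> cycle length 1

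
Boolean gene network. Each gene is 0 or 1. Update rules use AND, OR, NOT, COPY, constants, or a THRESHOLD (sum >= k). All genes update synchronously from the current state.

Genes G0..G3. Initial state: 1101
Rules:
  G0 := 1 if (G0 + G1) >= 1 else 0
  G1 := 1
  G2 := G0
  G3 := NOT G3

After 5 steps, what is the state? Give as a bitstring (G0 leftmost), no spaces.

Step 1: G0=(1+1>=1)=1 G1=1(const) G2=G0=1 G3=NOT G3=NOT 1=0 -> 1110
Step 2: G0=(1+1>=1)=1 G1=1(const) G2=G0=1 G3=NOT G3=NOT 0=1 -> 1111
Step 3: G0=(1+1>=1)=1 G1=1(const) G2=G0=1 G3=NOT G3=NOT 1=0 -> 1110
Step 4: G0=(1+1>=1)=1 G1=1(const) G2=G0=1 G3=NOT G3=NOT 0=1 -> 1111
Step 5: G0=(1+1>=1)=1 G1=1(const) G2=G0=1 G3=NOT G3=NOT 1=0 -> 1110

1110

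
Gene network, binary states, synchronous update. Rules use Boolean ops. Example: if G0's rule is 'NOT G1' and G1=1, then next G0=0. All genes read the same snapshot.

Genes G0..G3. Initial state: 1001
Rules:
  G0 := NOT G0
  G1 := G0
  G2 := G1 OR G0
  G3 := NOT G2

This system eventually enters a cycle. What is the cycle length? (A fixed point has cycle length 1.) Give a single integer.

Answer: 2

Derivation:
Step 0: 1001
Step 1: G0=NOT G0=NOT 1=0 G1=G0=1 G2=G1|G0=0|1=1 G3=NOT G2=NOT 0=1 -> 0111
Step 2: G0=NOT G0=NOT 0=1 G1=G0=0 G2=G1|G0=1|0=1 G3=NOT G2=NOT 1=0 -> 1010
Step 3: G0=NOT G0=NOT 1=0 G1=G0=1 G2=G1|G0=0|1=1 G3=NOT G2=NOT 1=0 -> 0110
Step 4: G0=NOT G0=NOT 0=1 G1=G0=0 G2=G1|G0=1|0=1 G3=NOT G2=NOT 1=0 -> 1010
State from step 4 equals state from step 2 -> cycle length 2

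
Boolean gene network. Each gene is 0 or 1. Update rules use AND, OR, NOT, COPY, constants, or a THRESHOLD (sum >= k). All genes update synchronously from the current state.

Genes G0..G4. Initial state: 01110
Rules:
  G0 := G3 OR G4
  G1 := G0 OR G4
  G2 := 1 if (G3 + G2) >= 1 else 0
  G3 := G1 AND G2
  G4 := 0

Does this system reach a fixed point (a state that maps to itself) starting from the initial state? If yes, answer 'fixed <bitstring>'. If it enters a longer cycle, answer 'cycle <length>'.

Answer: cycle 3

Derivation:
Step 0: 01110
Step 1: G0=G3|G4=1|0=1 G1=G0|G4=0|0=0 G2=(1+1>=1)=1 G3=G1&G2=1&1=1 G4=0(const) -> 10110
Step 2: G0=G3|G4=1|0=1 G1=G0|G4=1|0=1 G2=(1+1>=1)=1 G3=G1&G2=0&1=0 G4=0(const) -> 11100
Step 3: G0=G3|G4=0|0=0 G1=G0|G4=1|0=1 G2=(0+1>=1)=1 G3=G1&G2=1&1=1 G4=0(const) -> 01110
Cycle of length 3 starting at step 0 -> no fixed point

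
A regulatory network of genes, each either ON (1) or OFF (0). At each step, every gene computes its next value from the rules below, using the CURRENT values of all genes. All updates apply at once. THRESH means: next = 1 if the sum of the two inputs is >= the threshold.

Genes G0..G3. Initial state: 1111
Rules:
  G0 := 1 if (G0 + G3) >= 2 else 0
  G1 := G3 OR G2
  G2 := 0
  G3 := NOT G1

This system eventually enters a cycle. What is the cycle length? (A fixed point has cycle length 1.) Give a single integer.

Answer: 4

Derivation:
Step 0: 1111
Step 1: G0=(1+1>=2)=1 G1=G3|G2=1|1=1 G2=0(const) G3=NOT G1=NOT 1=0 -> 1100
Step 2: G0=(1+0>=2)=0 G1=G3|G2=0|0=0 G2=0(const) G3=NOT G1=NOT 1=0 -> 0000
Step 3: G0=(0+0>=2)=0 G1=G3|G2=0|0=0 G2=0(const) G3=NOT G1=NOT 0=1 -> 0001
Step 4: G0=(0+1>=2)=0 G1=G3|G2=1|0=1 G2=0(const) G3=NOT G1=NOT 0=1 -> 0101
Step 5: G0=(0+1>=2)=0 G1=G3|G2=1|0=1 G2=0(const) G3=NOT G1=NOT 1=0 -> 0100
Step 6: G0=(0+0>=2)=0 G1=G3|G2=0|0=0 G2=0(const) G3=NOT G1=NOT 1=0 -> 0000
State from step 6 equals state from step 2 -> cycle length 4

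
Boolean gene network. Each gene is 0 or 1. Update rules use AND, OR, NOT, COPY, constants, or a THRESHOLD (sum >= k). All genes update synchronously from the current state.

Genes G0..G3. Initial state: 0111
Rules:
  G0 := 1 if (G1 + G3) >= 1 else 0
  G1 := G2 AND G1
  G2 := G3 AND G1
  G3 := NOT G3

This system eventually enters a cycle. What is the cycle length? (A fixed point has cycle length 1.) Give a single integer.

Answer: 2

Derivation:
Step 0: 0111
Step 1: G0=(1+1>=1)=1 G1=G2&G1=1&1=1 G2=G3&G1=1&1=1 G3=NOT G3=NOT 1=0 -> 1110
Step 2: G0=(1+0>=1)=1 G1=G2&G1=1&1=1 G2=G3&G1=0&1=0 G3=NOT G3=NOT 0=1 -> 1101
Step 3: G0=(1+1>=1)=1 G1=G2&G1=0&1=0 G2=G3&G1=1&1=1 G3=NOT G3=NOT 1=0 -> 1010
Step 4: G0=(0+0>=1)=0 G1=G2&G1=1&0=0 G2=G3&G1=0&0=0 G3=NOT G3=NOT 0=1 -> 0001
Step 5: G0=(0+1>=1)=1 G1=G2&G1=0&0=0 G2=G3&G1=1&0=0 G3=NOT G3=NOT 1=0 -> 1000
Step 6: G0=(0+0>=1)=0 G1=G2&G1=0&0=0 G2=G3&G1=0&0=0 G3=NOT G3=NOT 0=1 -> 0001
State from step 6 equals state from step 4 -> cycle length 2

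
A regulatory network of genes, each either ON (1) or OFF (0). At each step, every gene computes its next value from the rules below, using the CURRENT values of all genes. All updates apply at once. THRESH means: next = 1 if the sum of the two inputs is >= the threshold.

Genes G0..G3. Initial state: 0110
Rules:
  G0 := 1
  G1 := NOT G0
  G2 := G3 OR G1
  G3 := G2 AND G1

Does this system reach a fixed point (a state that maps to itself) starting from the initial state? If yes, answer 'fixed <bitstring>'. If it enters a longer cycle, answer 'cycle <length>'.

Answer: fixed 1000

Derivation:
Step 0: 0110
Step 1: G0=1(const) G1=NOT G0=NOT 0=1 G2=G3|G1=0|1=1 G3=G2&G1=1&1=1 -> 1111
Step 2: G0=1(const) G1=NOT G0=NOT 1=0 G2=G3|G1=1|1=1 G3=G2&G1=1&1=1 -> 1011
Step 3: G0=1(const) G1=NOT G0=NOT 1=0 G2=G3|G1=1|0=1 G3=G2&G1=1&0=0 -> 1010
Step 4: G0=1(const) G1=NOT G0=NOT 1=0 G2=G3|G1=0|0=0 G3=G2&G1=1&0=0 -> 1000
Step 5: G0=1(const) G1=NOT G0=NOT 1=0 G2=G3|G1=0|0=0 G3=G2&G1=0&0=0 -> 1000
Fixed point reached at step 4: 1000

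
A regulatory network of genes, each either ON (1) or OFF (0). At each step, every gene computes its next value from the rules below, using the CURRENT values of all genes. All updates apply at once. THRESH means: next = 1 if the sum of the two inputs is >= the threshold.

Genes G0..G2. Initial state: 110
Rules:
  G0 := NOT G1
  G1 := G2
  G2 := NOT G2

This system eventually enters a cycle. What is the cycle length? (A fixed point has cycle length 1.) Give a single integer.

Step 0: 110
Step 1: G0=NOT G1=NOT 1=0 G1=G2=0 G2=NOT G2=NOT 0=1 -> 001
Step 2: G0=NOT G1=NOT 0=1 G1=G2=1 G2=NOT G2=NOT 1=0 -> 110
State from step 2 equals state from step 0 -> cycle length 2

Answer: 2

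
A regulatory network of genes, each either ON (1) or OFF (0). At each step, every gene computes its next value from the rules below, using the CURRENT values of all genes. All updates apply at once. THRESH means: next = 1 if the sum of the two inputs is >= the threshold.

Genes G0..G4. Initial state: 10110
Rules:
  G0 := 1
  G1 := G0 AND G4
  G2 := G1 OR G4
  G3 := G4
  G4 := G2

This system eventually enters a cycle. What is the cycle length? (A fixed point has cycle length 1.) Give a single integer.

Step 0: 10110
Step 1: G0=1(const) G1=G0&G4=1&0=0 G2=G1|G4=0|0=0 G3=G4=0 G4=G2=1 -> 10001
Step 2: G0=1(const) G1=G0&G4=1&1=1 G2=G1|G4=0|1=1 G3=G4=1 G4=G2=0 -> 11110
Step 3: G0=1(const) G1=G0&G4=1&0=0 G2=G1|G4=1|0=1 G3=G4=0 G4=G2=1 -> 10101
Step 4: G0=1(const) G1=G0&G4=1&1=1 G2=G1|G4=0|1=1 G3=G4=1 G4=G2=1 -> 11111
Step 5: G0=1(const) G1=G0&G4=1&1=1 G2=G1|G4=1|1=1 G3=G4=1 G4=G2=1 -> 11111
State from step 5 equals state from step 4 -> cycle length 1

Answer: 1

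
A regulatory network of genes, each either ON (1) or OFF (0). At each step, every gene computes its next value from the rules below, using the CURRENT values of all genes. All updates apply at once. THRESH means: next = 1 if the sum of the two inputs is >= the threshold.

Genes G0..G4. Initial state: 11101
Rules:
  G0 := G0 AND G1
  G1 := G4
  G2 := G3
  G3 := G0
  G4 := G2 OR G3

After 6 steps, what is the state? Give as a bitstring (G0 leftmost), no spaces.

Step 1: G0=G0&G1=1&1=1 G1=G4=1 G2=G3=0 G3=G0=1 G4=G2|G3=1|0=1 -> 11011
Step 2: G0=G0&G1=1&1=1 G1=G4=1 G2=G3=1 G3=G0=1 G4=G2|G3=0|1=1 -> 11111
Step 3: G0=G0&G1=1&1=1 G1=G4=1 G2=G3=1 G3=G0=1 G4=G2|G3=1|1=1 -> 11111
Step 4: G0=G0&G1=1&1=1 G1=G4=1 G2=G3=1 G3=G0=1 G4=G2|G3=1|1=1 -> 11111
Step 5: G0=G0&G1=1&1=1 G1=G4=1 G2=G3=1 G3=G0=1 G4=G2|G3=1|1=1 -> 11111
Step 6: G0=G0&G1=1&1=1 G1=G4=1 G2=G3=1 G3=G0=1 G4=G2|G3=1|1=1 -> 11111

11111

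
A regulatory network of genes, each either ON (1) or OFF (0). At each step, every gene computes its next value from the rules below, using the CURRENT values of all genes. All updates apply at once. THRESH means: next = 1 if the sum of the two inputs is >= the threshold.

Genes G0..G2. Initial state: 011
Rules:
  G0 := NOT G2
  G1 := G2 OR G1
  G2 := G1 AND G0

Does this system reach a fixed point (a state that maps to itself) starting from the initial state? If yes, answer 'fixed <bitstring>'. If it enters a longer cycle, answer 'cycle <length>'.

Answer: cycle 4

Derivation:
Step 0: 011
Step 1: G0=NOT G2=NOT 1=0 G1=G2|G1=1|1=1 G2=G1&G0=1&0=0 -> 010
Step 2: G0=NOT G2=NOT 0=1 G1=G2|G1=0|1=1 G2=G1&G0=1&0=0 -> 110
Step 3: G0=NOT G2=NOT 0=1 G1=G2|G1=0|1=1 G2=G1&G0=1&1=1 -> 111
Step 4: G0=NOT G2=NOT 1=0 G1=G2|G1=1|1=1 G2=G1&G0=1&1=1 -> 011
Cycle of length 4 starting at step 0 -> no fixed point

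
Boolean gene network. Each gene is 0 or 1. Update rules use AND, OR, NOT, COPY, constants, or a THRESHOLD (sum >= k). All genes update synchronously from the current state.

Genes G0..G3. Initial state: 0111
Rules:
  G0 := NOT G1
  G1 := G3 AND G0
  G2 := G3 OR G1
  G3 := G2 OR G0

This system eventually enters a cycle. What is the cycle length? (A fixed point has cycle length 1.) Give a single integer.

Step 0: 0111
Step 1: G0=NOT G1=NOT 1=0 G1=G3&G0=1&0=0 G2=G3|G1=1|1=1 G3=G2|G0=1|0=1 -> 0011
Step 2: G0=NOT G1=NOT 0=1 G1=G3&G0=1&0=0 G2=G3|G1=1|0=1 G3=G2|G0=1|0=1 -> 1011
Step 3: G0=NOT G1=NOT 0=1 G1=G3&G0=1&1=1 G2=G3|G1=1|0=1 G3=G2|G0=1|1=1 -> 1111
Step 4: G0=NOT G1=NOT 1=0 G1=G3&G0=1&1=1 G2=G3|G1=1|1=1 G3=G2|G0=1|1=1 -> 0111
State from step 4 equals state from step 0 -> cycle length 4

Answer: 4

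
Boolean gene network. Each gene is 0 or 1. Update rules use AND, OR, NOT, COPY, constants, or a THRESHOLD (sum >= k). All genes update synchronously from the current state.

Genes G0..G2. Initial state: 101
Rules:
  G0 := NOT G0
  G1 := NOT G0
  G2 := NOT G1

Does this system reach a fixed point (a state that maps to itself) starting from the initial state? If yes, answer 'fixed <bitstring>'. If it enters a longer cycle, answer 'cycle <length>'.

Answer: cycle 2

Derivation:
Step 0: 101
Step 1: G0=NOT G0=NOT 1=0 G1=NOT G0=NOT 1=0 G2=NOT G1=NOT 0=1 -> 001
Step 2: G0=NOT G0=NOT 0=1 G1=NOT G0=NOT 0=1 G2=NOT G1=NOT 0=1 -> 111
Step 3: G0=NOT G0=NOT 1=0 G1=NOT G0=NOT 1=0 G2=NOT G1=NOT 1=0 -> 000
Step 4: G0=NOT G0=NOT 0=1 G1=NOT G0=NOT 0=1 G2=NOT G1=NOT 0=1 -> 111
Cycle of length 2 starting at step 2 -> no fixed point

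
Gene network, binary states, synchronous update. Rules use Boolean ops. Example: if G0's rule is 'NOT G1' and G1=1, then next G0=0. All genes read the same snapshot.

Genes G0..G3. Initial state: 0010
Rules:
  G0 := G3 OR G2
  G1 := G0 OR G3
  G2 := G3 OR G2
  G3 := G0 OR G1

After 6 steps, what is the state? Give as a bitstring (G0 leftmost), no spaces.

Step 1: G0=G3|G2=0|1=1 G1=G0|G3=0|0=0 G2=G3|G2=0|1=1 G3=G0|G1=0|0=0 -> 1010
Step 2: G0=G3|G2=0|1=1 G1=G0|G3=1|0=1 G2=G3|G2=0|1=1 G3=G0|G1=1|0=1 -> 1111
Step 3: G0=G3|G2=1|1=1 G1=G0|G3=1|1=1 G2=G3|G2=1|1=1 G3=G0|G1=1|1=1 -> 1111
Step 4: G0=G3|G2=1|1=1 G1=G0|G3=1|1=1 G2=G3|G2=1|1=1 G3=G0|G1=1|1=1 -> 1111
Step 5: G0=G3|G2=1|1=1 G1=G0|G3=1|1=1 G2=G3|G2=1|1=1 G3=G0|G1=1|1=1 -> 1111
Step 6: G0=G3|G2=1|1=1 G1=G0|G3=1|1=1 G2=G3|G2=1|1=1 G3=G0|G1=1|1=1 -> 1111

1111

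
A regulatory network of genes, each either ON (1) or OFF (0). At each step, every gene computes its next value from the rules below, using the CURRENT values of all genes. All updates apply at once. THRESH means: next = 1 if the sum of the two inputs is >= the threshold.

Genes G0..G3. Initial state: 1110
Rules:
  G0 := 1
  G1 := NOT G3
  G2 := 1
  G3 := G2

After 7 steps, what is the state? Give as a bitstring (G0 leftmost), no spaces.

Step 1: G0=1(const) G1=NOT G3=NOT 0=1 G2=1(const) G3=G2=1 -> 1111
Step 2: G0=1(const) G1=NOT G3=NOT 1=0 G2=1(const) G3=G2=1 -> 1011
Step 3: G0=1(const) G1=NOT G3=NOT 1=0 G2=1(const) G3=G2=1 -> 1011
Step 4: G0=1(const) G1=NOT G3=NOT 1=0 G2=1(const) G3=G2=1 -> 1011
Step 5: G0=1(const) G1=NOT G3=NOT 1=0 G2=1(const) G3=G2=1 -> 1011
Step 6: G0=1(const) G1=NOT G3=NOT 1=0 G2=1(const) G3=G2=1 -> 1011
Step 7: G0=1(const) G1=NOT G3=NOT 1=0 G2=1(const) G3=G2=1 -> 1011

1011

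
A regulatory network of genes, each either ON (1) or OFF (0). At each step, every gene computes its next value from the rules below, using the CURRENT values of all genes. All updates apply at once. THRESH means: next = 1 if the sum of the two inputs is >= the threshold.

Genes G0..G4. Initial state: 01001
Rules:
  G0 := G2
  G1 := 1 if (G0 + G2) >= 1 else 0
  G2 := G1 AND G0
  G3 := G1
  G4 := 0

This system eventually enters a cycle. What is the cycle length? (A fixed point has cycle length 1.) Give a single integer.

Answer: 1

Derivation:
Step 0: 01001
Step 1: G0=G2=0 G1=(0+0>=1)=0 G2=G1&G0=1&0=0 G3=G1=1 G4=0(const) -> 00010
Step 2: G0=G2=0 G1=(0+0>=1)=0 G2=G1&G0=0&0=0 G3=G1=0 G4=0(const) -> 00000
Step 3: G0=G2=0 G1=(0+0>=1)=0 G2=G1&G0=0&0=0 G3=G1=0 G4=0(const) -> 00000
State from step 3 equals state from step 2 -> cycle length 1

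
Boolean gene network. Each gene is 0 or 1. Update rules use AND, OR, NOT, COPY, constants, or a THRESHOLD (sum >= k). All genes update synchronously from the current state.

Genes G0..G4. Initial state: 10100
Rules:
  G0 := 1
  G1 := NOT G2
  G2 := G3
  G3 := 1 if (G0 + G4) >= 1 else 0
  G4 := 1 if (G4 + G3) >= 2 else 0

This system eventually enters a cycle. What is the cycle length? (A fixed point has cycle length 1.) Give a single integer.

Answer: 1

Derivation:
Step 0: 10100
Step 1: G0=1(const) G1=NOT G2=NOT 1=0 G2=G3=0 G3=(1+0>=1)=1 G4=(0+0>=2)=0 -> 10010
Step 2: G0=1(const) G1=NOT G2=NOT 0=1 G2=G3=1 G3=(1+0>=1)=1 G4=(0+1>=2)=0 -> 11110
Step 3: G0=1(const) G1=NOT G2=NOT 1=0 G2=G3=1 G3=(1+0>=1)=1 G4=(0+1>=2)=0 -> 10110
Step 4: G0=1(const) G1=NOT G2=NOT 1=0 G2=G3=1 G3=(1+0>=1)=1 G4=(0+1>=2)=0 -> 10110
State from step 4 equals state from step 3 -> cycle length 1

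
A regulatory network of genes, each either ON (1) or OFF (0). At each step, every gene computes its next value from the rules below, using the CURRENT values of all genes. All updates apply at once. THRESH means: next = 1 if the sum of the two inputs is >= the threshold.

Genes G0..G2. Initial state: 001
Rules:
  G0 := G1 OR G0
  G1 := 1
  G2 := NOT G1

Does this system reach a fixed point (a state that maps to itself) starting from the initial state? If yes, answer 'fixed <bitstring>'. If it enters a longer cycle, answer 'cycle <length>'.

Answer: fixed 110

Derivation:
Step 0: 001
Step 1: G0=G1|G0=0|0=0 G1=1(const) G2=NOT G1=NOT 0=1 -> 011
Step 2: G0=G1|G0=1|0=1 G1=1(const) G2=NOT G1=NOT 1=0 -> 110
Step 3: G0=G1|G0=1|1=1 G1=1(const) G2=NOT G1=NOT 1=0 -> 110
Fixed point reached at step 2: 110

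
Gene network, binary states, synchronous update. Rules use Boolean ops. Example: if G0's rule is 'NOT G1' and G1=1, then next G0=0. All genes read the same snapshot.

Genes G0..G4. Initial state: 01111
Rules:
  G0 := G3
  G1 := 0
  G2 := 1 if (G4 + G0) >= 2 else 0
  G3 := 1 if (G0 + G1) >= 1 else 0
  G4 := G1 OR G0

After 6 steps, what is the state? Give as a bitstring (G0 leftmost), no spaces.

Step 1: G0=G3=1 G1=0(const) G2=(1+0>=2)=0 G3=(0+1>=1)=1 G4=G1|G0=1|0=1 -> 10011
Step 2: G0=G3=1 G1=0(const) G2=(1+1>=2)=1 G3=(1+0>=1)=1 G4=G1|G0=0|1=1 -> 10111
Step 3: G0=G3=1 G1=0(const) G2=(1+1>=2)=1 G3=(1+0>=1)=1 G4=G1|G0=0|1=1 -> 10111
Step 4: G0=G3=1 G1=0(const) G2=(1+1>=2)=1 G3=(1+0>=1)=1 G4=G1|G0=0|1=1 -> 10111
Step 5: G0=G3=1 G1=0(const) G2=(1+1>=2)=1 G3=(1+0>=1)=1 G4=G1|G0=0|1=1 -> 10111
Step 6: G0=G3=1 G1=0(const) G2=(1+1>=2)=1 G3=(1+0>=1)=1 G4=G1|G0=0|1=1 -> 10111

10111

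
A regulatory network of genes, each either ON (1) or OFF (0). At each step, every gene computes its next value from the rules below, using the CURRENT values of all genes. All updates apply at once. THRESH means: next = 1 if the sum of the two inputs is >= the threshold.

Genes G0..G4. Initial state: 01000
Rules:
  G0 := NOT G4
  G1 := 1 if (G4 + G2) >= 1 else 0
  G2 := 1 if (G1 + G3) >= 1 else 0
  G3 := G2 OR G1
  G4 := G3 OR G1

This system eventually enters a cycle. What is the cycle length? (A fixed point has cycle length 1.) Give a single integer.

Answer: 1

Derivation:
Step 0: 01000
Step 1: G0=NOT G4=NOT 0=1 G1=(0+0>=1)=0 G2=(1+0>=1)=1 G3=G2|G1=0|1=1 G4=G3|G1=0|1=1 -> 10111
Step 2: G0=NOT G4=NOT 1=0 G1=(1+1>=1)=1 G2=(0+1>=1)=1 G3=G2|G1=1|0=1 G4=G3|G1=1|0=1 -> 01111
Step 3: G0=NOT G4=NOT 1=0 G1=(1+1>=1)=1 G2=(1+1>=1)=1 G3=G2|G1=1|1=1 G4=G3|G1=1|1=1 -> 01111
State from step 3 equals state from step 2 -> cycle length 1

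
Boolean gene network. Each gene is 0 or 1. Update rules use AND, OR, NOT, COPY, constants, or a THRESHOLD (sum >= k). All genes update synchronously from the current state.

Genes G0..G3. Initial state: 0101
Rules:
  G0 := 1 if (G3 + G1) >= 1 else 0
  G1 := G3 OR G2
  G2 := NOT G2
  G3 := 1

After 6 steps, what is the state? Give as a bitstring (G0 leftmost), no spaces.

Step 1: G0=(1+1>=1)=1 G1=G3|G2=1|0=1 G2=NOT G2=NOT 0=1 G3=1(const) -> 1111
Step 2: G0=(1+1>=1)=1 G1=G3|G2=1|1=1 G2=NOT G2=NOT 1=0 G3=1(const) -> 1101
Step 3: G0=(1+1>=1)=1 G1=G3|G2=1|0=1 G2=NOT G2=NOT 0=1 G3=1(const) -> 1111
Step 4: G0=(1+1>=1)=1 G1=G3|G2=1|1=1 G2=NOT G2=NOT 1=0 G3=1(const) -> 1101
Step 5: G0=(1+1>=1)=1 G1=G3|G2=1|0=1 G2=NOT G2=NOT 0=1 G3=1(const) -> 1111
Step 6: G0=(1+1>=1)=1 G1=G3|G2=1|1=1 G2=NOT G2=NOT 1=0 G3=1(const) -> 1101

1101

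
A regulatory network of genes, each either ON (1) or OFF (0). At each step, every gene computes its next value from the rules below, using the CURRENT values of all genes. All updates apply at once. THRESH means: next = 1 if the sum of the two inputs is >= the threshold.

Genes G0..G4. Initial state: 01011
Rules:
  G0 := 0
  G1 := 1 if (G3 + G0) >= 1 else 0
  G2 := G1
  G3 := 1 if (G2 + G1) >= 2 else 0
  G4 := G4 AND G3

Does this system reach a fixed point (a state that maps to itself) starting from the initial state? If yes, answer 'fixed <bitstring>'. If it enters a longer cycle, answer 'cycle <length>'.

Step 0: 01011
Step 1: G0=0(const) G1=(1+0>=1)=1 G2=G1=1 G3=(0+1>=2)=0 G4=G4&G3=1&1=1 -> 01101
Step 2: G0=0(const) G1=(0+0>=1)=0 G2=G1=1 G3=(1+1>=2)=1 G4=G4&G3=1&0=0 -> 00110
Step 3: G0=0(const) G1=(1+0>=1)=1 G2=G1=0 G3=(1+0>=2)=0 G4=G4&G3=0&1=0 -> 01000
Step 4: G0=0(const) G1=(0+0>=1)=0 G2=G1=1 G3=(0+1>=2)=0 G4=G4&G3=0&0=0 -> 00100
Step 5: G0=0(const) G1=(0+0>=1)=0 G2=G1=0 G3=(1+0>=2)=0 G4=G4&G3=0&0=0 -> 00000
Step 6: G0=0(const) G1=(0+0>=1)=0 G2=G1=0 G3=(0+0>=2)=0 G4=G4&G3=0&0=0 -> 00000
Fixed point reached at step 5: 00000

Answer: fixed 00000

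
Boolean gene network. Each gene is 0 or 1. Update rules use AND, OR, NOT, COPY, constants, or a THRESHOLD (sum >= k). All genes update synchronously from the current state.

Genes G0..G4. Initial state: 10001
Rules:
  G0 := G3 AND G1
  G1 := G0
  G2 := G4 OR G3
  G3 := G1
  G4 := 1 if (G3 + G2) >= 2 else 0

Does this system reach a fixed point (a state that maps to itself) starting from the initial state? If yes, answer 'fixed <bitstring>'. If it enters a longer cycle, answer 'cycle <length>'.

Answer: fixed 00000

Derivation:
Step 0: 10001
Step 1: G0=G3&G1=0&0=0 G1=G0=1 G2=G4|G3=1|0=1 G3=G1=0 G4=(0+0>=2)=0 -> 01100
Step 2: G0=G3&G1=0&1=0 G1=G0=0 G2=G4|G3=0|0=0 G3=G1=1 G4=(0+1>=2)=0 -> 00010
Step 3: G0=G3&G1=1&0=0 G1=G0=0 G2=G4|G3=0|1=1 G3=G1=0 G4=(1+0>=2)=0 -> 00100
Step 4: G0=G3&G1=0&0=0 G1=G0=0 G2=G4|G3=0|0=0 G3=G1=0 G4=(0+1>=2)=0 -> 00000
Step 5: G0=G3&G1=0&0=0 G1=G0=0 G2=G4|G3=0|0=0 G3=G1=0 G4=(0+0>=2)=0 -> 00000
Fixed point reached at step 4: 00000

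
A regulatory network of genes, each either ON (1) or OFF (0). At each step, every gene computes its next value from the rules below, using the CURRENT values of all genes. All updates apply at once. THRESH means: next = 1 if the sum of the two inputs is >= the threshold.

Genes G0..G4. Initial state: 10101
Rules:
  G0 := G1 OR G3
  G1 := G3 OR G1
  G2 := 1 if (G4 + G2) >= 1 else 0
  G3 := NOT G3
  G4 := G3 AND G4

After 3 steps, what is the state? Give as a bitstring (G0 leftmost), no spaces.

Step 1: G0=G1|G3=0|0=0 G1=G3|G1=0|0=0 G2=(1+1>=1)=1 G3=NOT G3=NOT 0=1 G4=G3&G4=0&1=0 -> 00110
Step 2: G0=G1|G3=0|1=1 G1=G3|G1=1|0=1 G2=(0+1>=1)=1 G3=NOT G3=NOT 1=0 G4=G3&G4=1&0=0 -> 11100
Step 3: G0=G1|G3=1|0=1 G1=G3|G1=0|1=1 G2=(0+1>=1)=1 G3=NOT G3=NOT 0=1 G4=G3&G4=0&0=0 -> 11110

11110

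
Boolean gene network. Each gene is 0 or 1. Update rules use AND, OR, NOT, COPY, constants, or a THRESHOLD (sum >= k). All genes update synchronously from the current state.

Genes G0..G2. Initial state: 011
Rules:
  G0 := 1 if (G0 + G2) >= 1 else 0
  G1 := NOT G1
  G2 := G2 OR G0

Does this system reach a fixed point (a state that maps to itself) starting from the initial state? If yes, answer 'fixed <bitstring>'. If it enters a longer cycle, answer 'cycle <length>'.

Step 0: 011
Step 1: G0=(0+1>=1)=1 G1=NOT G1=NOT 1=0 G2=G2|G0=1|0=1 -> 101
Step 2: G0=(1+1>=1)=1 G1=NOT G1=NOT 0=1 G2=G2|G0=1|1=1 -> 111
Step 3: G0=(1+1>=1)=1 G1=NOT G1=NOT 1=0 G2=G2|G0=1|1=1 -> 101
Cycle of length 2 starting at step 1 -> no fixed point

Answer: cycle 2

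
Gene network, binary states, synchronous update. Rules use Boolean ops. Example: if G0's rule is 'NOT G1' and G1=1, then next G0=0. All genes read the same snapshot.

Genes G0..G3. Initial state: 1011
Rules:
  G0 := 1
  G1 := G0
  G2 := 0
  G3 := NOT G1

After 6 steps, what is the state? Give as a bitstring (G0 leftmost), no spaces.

Step 1: G0=1(const) G1=G0=1 G2=0(const) G3=NOT G1=NOT 0=1 -> 1101
Step 2: G0=1(const) G1=G0=1 G2=0(const) G3=NOT G1=NOT 1=0 -> 1100
Step 3: G0=1(const) G1=G0=1 G2=0(const) G3=NOT G1=NOT 1=0 -> 1100
Step 4: G0=1(const) G1=G0=1 G2=0(const) G3=NOT G1=NOT 1=0 -> 1100
Step 5: G0=1(const) G1=G0=1 G2=0(const) G3=NOT G1=NOT 1=0 -> 1100
Step 6: G0=1(const) G1=G0=1 G2=0(const) G3=NOT G1=NOT 1=0 -> 1100

1100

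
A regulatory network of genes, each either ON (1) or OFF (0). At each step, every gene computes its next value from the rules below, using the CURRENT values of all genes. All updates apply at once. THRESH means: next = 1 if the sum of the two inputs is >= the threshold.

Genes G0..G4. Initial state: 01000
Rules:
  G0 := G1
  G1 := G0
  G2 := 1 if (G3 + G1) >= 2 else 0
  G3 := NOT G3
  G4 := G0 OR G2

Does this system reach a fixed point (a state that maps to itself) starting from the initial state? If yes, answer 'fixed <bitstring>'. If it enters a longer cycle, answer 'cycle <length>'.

Answer: cycle 2

Derivation:
Step 0: 01000
Step 1: G0=G1=1 G1=G0=0 G2=(0+1>=2)=0 G3=NOT G3=NOT 0=1 G4=G0|G2=0|0=0 -> 10010
Step 2: G0=G1=0 G1=G0=1 G2=(1+0>=2)=0 G3=NOT G3=NOT 1=0 G4=G0|G2=1|0=1 -> 01001
Step 3: G0=G1=1 G1=G0=0 G2=(0+1>=2)=0 G3=NOT G3=NOT 0=1 G4=G0|G2=0|0=0 -> 10010
Cycle of length 2 starting at step 1 -> no fixed point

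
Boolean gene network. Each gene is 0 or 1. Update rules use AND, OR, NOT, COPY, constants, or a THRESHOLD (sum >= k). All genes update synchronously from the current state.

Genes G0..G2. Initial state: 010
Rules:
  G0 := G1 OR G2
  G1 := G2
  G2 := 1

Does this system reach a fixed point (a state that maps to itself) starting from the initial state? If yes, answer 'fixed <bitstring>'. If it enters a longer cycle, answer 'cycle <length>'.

Answer: fixed 111

Derivation:
Step 0: 010
Step 1: G0=G1|G2=1|0=1 G1=G2=0 G2=1(const) -> 101
Step 2: G0=G1|G2=0|1=1 G1=G2=1 G2=1(const) -> 111
Step 3: G0=G1|G2=1|1=1 G1=G2=1 G2=1(const) -> 111
Fixed point reached at step 2: 111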